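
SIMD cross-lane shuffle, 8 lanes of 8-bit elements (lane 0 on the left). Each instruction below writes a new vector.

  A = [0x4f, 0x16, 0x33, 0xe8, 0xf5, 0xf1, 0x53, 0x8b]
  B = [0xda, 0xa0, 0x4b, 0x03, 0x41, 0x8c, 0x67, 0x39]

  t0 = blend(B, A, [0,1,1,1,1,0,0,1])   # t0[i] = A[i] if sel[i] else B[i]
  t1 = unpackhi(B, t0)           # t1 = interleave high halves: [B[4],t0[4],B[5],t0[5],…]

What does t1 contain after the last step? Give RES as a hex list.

  t0: da 16 33 e8 f5 8c 67 8b
  t1: 41 f5 8c 8c 67 67 39 8b

RES = [ 0x41  0xf5  0x8c  0x8c  0x67  0x67  0x39  0x8b ]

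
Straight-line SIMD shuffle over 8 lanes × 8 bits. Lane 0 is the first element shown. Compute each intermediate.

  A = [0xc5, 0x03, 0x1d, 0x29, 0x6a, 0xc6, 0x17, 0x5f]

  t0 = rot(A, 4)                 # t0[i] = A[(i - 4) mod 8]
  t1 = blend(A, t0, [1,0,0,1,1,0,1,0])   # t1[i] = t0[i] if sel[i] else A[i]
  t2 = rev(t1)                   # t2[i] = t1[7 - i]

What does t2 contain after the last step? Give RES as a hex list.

t0 = [0x6a, 0xc6, 0x17, 0x5f, 0xc5, 0x03, 0x1d, 0x29]
t1 = [0x6a, 0x03, 0x1d, 0x5f, 0xc5, 0xc6, 0x1d, 0x5f]
t2 = [0x5f, 0x1d, 0xc6, 0xc5, 0x5f, 0x1d, 0x03, 0x6a]

RES = [0x5f, 0x1d, 0xc6, 0xc5, 0x5f, 0x1d, 0x03, 0x6a]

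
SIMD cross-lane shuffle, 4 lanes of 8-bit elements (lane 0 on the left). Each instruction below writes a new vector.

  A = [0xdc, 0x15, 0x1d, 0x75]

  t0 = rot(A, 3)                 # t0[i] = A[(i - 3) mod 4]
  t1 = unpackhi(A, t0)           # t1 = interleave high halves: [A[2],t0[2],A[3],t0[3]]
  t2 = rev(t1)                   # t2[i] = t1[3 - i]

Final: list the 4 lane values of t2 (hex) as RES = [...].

→ t0 |15|1d|75|dc|
→ t1 |1d|75|75|dc|
→ t2 |dc|75|75|1d|

RES = [ 0xdc  0x75  0x75  0x1d ]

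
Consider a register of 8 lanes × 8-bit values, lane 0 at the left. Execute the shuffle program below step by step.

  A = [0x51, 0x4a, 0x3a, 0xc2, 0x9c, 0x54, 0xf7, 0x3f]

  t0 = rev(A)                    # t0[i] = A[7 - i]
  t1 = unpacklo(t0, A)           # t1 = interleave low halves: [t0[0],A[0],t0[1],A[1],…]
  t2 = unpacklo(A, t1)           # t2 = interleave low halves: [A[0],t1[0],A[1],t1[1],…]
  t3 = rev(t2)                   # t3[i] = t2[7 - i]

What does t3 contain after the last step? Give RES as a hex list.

  t0: 3f f7 54 9c c2 3a 4a 51
  t1: 3f 51 f7 4a 54 3a 9c c2
  t2: 51 3f 4a 51 3a f7 c2 4a
  t3: 4a c2 f7 3a 51 4a 3f 51

RES = [0x4a, 0xc2, 0xf7, 0x3a, 0x51, 0x4a, 0x3f, 0x51]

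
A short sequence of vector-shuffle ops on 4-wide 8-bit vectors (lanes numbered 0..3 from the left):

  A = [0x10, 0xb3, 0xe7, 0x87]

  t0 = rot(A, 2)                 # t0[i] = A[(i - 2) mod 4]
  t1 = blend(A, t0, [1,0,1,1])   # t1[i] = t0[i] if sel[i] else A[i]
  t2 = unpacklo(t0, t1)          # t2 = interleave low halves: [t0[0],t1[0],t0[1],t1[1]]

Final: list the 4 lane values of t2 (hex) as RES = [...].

RES = [ 0xe7  0xe7  0x87  0xb3 ]

t0 = [0xe7, 0x87, 0x10, 0xb3]
t1 = [0xe7, 0xb3, 0x10, 0xb3]
t2 = [0xe7, 0xe7, 0x87, 0xb3]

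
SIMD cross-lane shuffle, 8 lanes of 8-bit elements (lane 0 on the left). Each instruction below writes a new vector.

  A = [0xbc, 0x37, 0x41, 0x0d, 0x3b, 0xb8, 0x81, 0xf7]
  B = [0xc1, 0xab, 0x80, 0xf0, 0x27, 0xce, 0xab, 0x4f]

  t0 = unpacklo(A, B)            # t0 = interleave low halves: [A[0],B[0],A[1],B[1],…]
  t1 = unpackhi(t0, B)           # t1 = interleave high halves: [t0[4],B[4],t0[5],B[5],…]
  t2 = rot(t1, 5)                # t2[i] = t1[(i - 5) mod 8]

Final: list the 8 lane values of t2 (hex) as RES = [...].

→ t0 |bc|c1|37|ab|41|80|0d|f0|
→ t1 |41|27|80|ce|0d|ab|f0|4f|
→ t2 |ce|0d|ab|f0|4f|41|27|80|

RES = [0xce, 0x0d, 0xab, 0xf0, 0x4f, 0x41, 0x27, 0x80]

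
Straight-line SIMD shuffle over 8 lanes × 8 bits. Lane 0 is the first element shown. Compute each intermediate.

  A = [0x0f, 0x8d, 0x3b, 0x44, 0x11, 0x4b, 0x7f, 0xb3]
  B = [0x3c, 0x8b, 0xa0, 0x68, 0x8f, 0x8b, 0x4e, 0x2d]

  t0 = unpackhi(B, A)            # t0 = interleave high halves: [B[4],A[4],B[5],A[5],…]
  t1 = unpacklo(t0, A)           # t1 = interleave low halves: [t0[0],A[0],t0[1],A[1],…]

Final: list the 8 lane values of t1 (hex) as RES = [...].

RES = [ 0x8f  0x0f  0x11  0x8d  0x8b  0x3b  0x4b  0x44 ]

→ t0 |8f|11|8b|4b|4e|7f|2d|b3|
→ t1 |8f|0f|11|8d|8b|3b|4b|44|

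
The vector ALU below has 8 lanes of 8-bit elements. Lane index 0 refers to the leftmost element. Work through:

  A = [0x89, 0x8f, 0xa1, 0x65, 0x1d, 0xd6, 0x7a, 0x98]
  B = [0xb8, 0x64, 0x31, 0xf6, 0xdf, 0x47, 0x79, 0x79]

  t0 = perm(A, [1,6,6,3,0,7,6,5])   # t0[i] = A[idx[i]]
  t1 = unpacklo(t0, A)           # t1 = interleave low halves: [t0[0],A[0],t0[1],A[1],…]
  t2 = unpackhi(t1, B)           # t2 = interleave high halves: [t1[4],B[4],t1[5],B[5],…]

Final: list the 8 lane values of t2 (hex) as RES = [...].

RES = [0x7a, 0xdf, 0xa1, 0x47, 0x65, 0x79, 0x65, 0x79]

t0 = [0x8f, 0x7a, 0x7a, 0x65, 0x89, 0x98, 0x7a, 0xd6]
t1 = [0x8f, 0x89, 0x7a, 0x8f, 0x7a, 0xa1, 0x65, 0x65]
t2 = [0x7a, 0xdf, 0xa1, 0x47, 0x65, 0x79, 0x65, 0x79]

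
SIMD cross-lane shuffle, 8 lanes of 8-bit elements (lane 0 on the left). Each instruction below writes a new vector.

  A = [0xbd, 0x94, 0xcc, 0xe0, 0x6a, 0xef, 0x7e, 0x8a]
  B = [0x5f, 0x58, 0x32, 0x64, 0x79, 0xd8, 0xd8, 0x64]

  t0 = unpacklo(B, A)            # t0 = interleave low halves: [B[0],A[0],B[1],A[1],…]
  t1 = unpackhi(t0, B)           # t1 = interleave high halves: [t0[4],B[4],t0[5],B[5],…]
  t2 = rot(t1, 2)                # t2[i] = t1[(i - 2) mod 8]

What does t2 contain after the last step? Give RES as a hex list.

  t0: 5f bd 58 94 32 cc 64 e0
  t1: 32 79 cc d8 64 d8 e0 64
  t2: e0 64 32 79 cc d8 64 d8

RES = [ 0xe0  0x64  0x32  0x79  0xcc  0xd8  0x64  0xd8 ]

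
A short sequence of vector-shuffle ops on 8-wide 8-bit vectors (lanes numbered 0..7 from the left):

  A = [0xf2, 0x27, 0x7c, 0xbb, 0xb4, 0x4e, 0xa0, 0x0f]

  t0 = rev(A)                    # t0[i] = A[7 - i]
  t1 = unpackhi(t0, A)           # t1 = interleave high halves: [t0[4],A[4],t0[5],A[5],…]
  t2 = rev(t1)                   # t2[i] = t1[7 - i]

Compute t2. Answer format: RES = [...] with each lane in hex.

RES = [0x0f, 0xf2, 0xa0, 0x27, 0x4e, 0x7c, 0xb4, 0xbb]

  t0: 0f a0 4e b4 bb 7c 27 f2
  t1: bb b4 7c 4e 27 a0 f2 0f
  t2: 0f f2 a0 27 4e 7c b4 bb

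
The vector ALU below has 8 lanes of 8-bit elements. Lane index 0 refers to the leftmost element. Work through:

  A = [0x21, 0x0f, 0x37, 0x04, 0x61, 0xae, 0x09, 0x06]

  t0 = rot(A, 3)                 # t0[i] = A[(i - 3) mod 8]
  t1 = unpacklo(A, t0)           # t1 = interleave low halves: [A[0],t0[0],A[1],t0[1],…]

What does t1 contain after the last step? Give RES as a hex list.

  t0: ae 09 06 21 0f 37 04 61
  t1: 21 ae 0f 09 37 06 04 21

RES = [ 0x21  0xae  0x0f  0x09  0x37  0x06  0x04  0x21 ]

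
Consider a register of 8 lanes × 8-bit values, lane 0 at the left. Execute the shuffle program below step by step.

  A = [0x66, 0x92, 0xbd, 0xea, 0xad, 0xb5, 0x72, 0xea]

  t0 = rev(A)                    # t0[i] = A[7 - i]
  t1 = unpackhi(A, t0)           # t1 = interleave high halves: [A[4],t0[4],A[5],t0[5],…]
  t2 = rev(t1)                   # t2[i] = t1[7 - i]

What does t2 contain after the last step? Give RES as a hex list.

RES = [ 0x66  0xea  0x92  0x72  0xbd  0xb5  0xea  0xad ]

  t0: ea 72 b5 ad ea bd 92 66
  t1: ad ea b5 bd 72 92 ea 66
  t2: 66 ea 92 72 bd b5 ea ad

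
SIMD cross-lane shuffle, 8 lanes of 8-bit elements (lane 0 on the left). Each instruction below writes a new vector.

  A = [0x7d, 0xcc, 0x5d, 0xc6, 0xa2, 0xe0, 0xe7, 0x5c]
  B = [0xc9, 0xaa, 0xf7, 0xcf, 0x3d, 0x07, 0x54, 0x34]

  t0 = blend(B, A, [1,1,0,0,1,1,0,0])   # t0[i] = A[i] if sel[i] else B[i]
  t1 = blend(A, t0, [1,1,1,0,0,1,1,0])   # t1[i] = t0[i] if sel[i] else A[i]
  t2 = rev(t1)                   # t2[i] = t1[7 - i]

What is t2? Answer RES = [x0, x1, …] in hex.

RES = [ 0x5c  0x54  0xe0  0xa2  0xc6  0xf7  0xcc  0x7d ]

t0 = [0x7d, 0xcc, 0xf7, 0xcf, 0xa2, 0xe0, 0x54, 0x34]
t1 = [0x7d, 0xcc, 0xf7, 0xc6, 0xa2, 0xe0, 0x54, 0x5c]
t2 = [0x5c, 0x54, 0xe0, 0xa2, 0xc6, 0xf7, 0xcc, 0x7d]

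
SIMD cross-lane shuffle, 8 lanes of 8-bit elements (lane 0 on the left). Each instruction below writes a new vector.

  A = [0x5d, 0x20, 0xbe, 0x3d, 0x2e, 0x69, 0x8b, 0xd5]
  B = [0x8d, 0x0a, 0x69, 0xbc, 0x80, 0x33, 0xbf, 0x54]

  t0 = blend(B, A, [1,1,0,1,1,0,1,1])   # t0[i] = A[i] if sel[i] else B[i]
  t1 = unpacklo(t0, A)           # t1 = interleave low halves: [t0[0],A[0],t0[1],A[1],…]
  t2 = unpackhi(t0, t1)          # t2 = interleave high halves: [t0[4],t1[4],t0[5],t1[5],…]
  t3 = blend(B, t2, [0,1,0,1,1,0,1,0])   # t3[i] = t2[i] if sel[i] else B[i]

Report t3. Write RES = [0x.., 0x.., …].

  t0: 5d 20 69 3d 2e 33 8b d5
  t1: 5d 5d 20 20 69 be 3d 3d
  t2: 2e 69 33 be 8b 3d d5 3d
  t3: 8d 69 69 be 8b 33 d5 54

RES = [ 0x8d  0x69  0x69  0xbe  0x8b  0x33  0xd5  0x54 ]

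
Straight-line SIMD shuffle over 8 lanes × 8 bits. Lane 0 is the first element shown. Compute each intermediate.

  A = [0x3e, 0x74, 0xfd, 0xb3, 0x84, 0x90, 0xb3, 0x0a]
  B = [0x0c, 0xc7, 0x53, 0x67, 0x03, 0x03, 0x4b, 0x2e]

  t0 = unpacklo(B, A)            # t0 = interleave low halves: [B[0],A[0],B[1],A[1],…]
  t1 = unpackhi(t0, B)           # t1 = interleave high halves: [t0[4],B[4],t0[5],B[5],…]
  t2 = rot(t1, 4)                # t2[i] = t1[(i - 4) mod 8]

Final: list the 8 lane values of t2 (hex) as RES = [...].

RES = [ 0x67  0x4b  0xb3  0x2e  0x53  0x03  0xfd  0x03 ]

→ t0 |0c|3e|c7|74|53|fd|67|b3|
→ t1 |53|03|fd|03|67|4b|b3|2e|
→ t2 |67|4b|b3|2e|53|03|fd|03|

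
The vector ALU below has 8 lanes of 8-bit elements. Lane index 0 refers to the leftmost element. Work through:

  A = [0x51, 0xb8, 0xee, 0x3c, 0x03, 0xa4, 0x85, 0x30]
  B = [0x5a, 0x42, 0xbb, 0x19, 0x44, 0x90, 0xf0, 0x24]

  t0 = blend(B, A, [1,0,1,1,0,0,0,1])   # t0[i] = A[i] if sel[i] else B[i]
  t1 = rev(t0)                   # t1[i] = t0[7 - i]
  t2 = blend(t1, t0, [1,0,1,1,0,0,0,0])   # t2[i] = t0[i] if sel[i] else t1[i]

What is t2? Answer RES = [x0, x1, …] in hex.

  t0: 51 42 ee 3c 44 90 f0 30
  t1: 30 f0 90 44 3c ee 42 51
  t2: 51 f0 ee 3c 3c ee 42 51

RES = [ 0x51  0xf0  0xee  0x3c  0x3c  0xee  0x42  0x51 ]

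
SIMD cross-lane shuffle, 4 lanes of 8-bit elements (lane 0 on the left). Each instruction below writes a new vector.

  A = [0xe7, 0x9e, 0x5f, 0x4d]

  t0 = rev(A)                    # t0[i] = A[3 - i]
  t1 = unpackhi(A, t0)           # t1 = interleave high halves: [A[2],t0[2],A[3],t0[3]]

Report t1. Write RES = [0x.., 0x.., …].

RES = [0x5f, 0x9e, 0x4d, 0xe7]

  t0: 4d 5f 9e e7
  t1: 5f 9e 4d e7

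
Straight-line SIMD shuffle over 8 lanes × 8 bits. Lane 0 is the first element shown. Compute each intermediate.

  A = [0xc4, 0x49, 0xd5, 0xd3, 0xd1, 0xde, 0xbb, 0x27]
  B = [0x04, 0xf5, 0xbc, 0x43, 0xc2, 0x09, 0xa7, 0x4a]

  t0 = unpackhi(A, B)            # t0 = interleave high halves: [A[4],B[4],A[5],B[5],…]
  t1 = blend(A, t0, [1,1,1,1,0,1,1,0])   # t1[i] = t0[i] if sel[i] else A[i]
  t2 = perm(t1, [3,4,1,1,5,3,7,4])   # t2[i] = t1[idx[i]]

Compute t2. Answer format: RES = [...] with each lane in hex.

→ t0 |d1|c2|de|09|bb|a7|27|4a|
→ t1 |d1|c2|de|09|d1|a7|27|27|
→ t2 |09|d1|c2|c2|a7|09|27|d1|

RES = [0x09, 0xd1, 0xc2, 0xc2, 0xa7, 0x09, 0x27, 0xd1]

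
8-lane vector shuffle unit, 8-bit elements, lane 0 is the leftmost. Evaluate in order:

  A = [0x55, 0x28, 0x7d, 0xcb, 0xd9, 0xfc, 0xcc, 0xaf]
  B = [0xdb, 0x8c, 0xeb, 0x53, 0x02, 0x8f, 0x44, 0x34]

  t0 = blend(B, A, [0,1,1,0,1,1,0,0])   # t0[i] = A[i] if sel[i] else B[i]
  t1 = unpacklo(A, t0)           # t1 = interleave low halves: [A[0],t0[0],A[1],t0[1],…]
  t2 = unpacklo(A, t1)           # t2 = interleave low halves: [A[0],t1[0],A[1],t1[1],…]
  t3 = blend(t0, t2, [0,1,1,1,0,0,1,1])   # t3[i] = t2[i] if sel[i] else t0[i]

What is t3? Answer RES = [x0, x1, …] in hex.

t0 = [0xdb, 0x28, 0x7d, 0x53, 0xd9, 0xfc, 0x44, 0x34]
t1 = [0x55, 0xdb, 0x28, 0x28, 0x7d, 0x7d, 0xcb, 0x53]
t2 = [0x55, 0x55, 0x28, 0xdb, 0x7d, 0x28, 0xcb, 0x28]
t3 = [0xdb, 0x55, 0x28, 0xdb, 0xd9, 0xfc, 0xcb, 0x28]

RES = [0xdb, 0x55, 0x28, 0xdb, 0xd9, 0xfc, 0xcb, 0x28]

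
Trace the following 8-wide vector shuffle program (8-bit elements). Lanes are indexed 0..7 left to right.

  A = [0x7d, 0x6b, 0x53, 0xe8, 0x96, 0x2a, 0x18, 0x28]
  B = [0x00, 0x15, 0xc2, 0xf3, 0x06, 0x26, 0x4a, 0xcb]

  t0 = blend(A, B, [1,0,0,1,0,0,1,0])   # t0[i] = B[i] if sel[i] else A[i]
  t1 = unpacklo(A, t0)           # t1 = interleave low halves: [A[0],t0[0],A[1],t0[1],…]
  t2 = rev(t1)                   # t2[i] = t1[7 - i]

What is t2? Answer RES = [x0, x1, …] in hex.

RES = [0xf3, 0xe8, 0x53, 0x53, 0x6b, 0x6b, 0x00, 0x7d]

  t0: 00 6b 53 f3 96 2a 4a 28
  t1: 7d 00 6b 6b 53 53 e8 f3
  t2: f3 e8 53 53 6b 6b 00 7d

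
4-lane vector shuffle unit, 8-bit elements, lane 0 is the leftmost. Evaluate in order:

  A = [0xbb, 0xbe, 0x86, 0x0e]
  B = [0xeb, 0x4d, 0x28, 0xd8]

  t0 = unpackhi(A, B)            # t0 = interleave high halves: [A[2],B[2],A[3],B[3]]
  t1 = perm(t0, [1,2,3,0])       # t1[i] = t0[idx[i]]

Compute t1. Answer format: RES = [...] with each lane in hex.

RES = [ 0x28  0x0e  0xd8  0x86 ]

t0 = [0x86, 0x28, 0x0e, 0xd8]
t1 = [0x28, 0x0e, 0xd8, 0x86]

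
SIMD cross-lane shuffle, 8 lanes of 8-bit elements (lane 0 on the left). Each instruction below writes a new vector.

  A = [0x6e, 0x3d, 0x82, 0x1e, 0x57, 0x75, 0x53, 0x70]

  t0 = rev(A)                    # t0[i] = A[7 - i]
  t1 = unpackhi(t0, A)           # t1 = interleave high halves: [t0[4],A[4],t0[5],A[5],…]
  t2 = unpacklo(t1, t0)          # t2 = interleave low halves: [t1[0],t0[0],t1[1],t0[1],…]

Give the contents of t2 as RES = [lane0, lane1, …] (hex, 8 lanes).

RES = [0x1e, 0x70, 0x57, 0x53, 0x82, 0x75, 0x75, 0x57]

  t0: 70 53 75 57 1e 82 3d 6e
  t1: 1e 57 82 75 3d 53 6e 70
  t2: 1e 70 57 53 82 75 75 57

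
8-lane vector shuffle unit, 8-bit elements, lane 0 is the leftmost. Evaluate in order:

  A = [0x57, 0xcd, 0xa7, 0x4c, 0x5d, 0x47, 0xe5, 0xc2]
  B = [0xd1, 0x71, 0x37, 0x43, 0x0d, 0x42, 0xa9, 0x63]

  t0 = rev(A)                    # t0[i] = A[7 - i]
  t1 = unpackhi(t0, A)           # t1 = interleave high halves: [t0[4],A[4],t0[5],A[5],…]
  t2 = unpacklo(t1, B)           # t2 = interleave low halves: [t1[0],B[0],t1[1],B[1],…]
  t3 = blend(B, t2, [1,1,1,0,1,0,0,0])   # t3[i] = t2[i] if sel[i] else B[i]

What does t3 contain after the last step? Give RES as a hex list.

  t0: c2 e5 47 5d 4c a7 cd 57
  t1: 4c 5d a7 47 cd e5 57 c2
  t2: 4c d1 5d 71 a7 37 47 43
  t3: 4c d1 5d 43 a7 42 a9 63

RES = [0x4c, 0xd1, 0x5d, 0x43, 0xa7, 0x42, 0xa9, 0x63]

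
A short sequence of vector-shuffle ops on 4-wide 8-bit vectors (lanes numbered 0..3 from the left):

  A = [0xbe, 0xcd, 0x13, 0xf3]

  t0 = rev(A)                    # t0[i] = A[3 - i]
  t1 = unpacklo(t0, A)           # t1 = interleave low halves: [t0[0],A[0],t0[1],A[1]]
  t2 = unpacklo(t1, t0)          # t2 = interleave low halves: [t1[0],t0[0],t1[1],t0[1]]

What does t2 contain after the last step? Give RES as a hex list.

RES = [0xf3, 0xf3, 0xbe, 0x13]

  t0: f3 13 cd be
  t1: f3 be 13 cd
  t2: f3 f3 be 13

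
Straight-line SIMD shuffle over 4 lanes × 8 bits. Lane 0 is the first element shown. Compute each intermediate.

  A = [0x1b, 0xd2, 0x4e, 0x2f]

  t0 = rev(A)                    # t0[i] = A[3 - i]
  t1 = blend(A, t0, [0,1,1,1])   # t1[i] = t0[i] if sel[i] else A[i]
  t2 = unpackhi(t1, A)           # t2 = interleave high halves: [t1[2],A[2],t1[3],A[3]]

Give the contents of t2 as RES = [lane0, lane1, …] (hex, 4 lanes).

→ t0 |2f|4e|d2|1b|
→ t1 |1b|4e|d2|1b|
→ t2 |d2|4e|1b|2f|

RES = [0xd2, 0x4e, 0x1b, 0x2f]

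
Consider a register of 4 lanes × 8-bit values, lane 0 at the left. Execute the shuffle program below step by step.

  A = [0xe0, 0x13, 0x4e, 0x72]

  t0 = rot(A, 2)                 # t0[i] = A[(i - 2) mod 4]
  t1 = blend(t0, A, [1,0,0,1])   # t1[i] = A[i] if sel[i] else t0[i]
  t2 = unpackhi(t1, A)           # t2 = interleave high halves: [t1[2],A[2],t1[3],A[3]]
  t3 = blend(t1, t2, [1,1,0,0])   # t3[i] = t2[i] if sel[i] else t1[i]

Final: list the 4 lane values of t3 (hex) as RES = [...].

RES = [ 0xe0  0x4e  0xe0  0x72 ]

t0 = [0x4e, 0x72, 0xe0, 0x13]
t1 = [0xe0, 0x72, 0xe0, 0x72]
t2 = [0xe0, 0x4e, 0x72, 0x72]
t3 = [0xe0, 0x4e, 0xe0, 0x72]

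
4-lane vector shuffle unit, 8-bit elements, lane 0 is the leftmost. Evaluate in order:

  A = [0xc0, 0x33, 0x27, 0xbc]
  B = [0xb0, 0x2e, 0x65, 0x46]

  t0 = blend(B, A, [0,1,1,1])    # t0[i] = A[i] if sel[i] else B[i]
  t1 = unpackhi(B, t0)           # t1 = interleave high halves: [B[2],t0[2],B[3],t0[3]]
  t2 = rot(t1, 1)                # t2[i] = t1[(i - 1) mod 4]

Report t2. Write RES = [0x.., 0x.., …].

→ t0 |b0|33|27|bc|
→ t1 |65|27|46|bc|
→ t2 |bc|65|27|46|

RES = [0xbc, 0x65, 0x27, 0x46]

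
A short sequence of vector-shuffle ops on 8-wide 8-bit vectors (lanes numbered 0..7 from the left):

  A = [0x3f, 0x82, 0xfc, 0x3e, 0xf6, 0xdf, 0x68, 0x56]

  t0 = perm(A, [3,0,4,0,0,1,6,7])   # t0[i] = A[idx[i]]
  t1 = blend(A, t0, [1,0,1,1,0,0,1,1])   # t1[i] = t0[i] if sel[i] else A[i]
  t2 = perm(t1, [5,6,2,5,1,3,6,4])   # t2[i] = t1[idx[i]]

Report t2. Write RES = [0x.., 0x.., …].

t0 = [0x3e, 0x3f, 0xf6, 0x3f, 0x3f, 0x82, 0x68, 0x56]
t1 = [0x3e, 0x82, 0xf6, 0x3f, 0xf6, 0xdf, 0x68, 0x56]
t2 = [0xdf, 0x68, 0xf6, 0xdf, 0x82, 0x3f, 0x68, 0xf6]

RES = [0xdf, 0x68, 0xf6, 0xdf, 0x82, 0x3f, 0x68, 0xf6]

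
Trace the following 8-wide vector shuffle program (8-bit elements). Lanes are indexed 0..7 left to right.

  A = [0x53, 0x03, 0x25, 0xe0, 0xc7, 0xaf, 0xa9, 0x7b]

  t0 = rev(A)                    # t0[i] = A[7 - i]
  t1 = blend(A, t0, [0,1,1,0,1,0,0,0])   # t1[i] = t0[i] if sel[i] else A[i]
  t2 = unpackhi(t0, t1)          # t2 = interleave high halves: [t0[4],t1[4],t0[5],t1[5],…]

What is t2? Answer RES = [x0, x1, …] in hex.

t0 = [0x7b, 0xa9, 0xaf, 0xc7, 0xe0, 0x25, 0x03, 0x53]
t1 = [0x53, 0xa9, 0xaf, 0xe0, 0xe0, 0xaf, 0xa9, 0x7b]
t2 = [0xe0, 0xe0, 0x25, 0xaf, 0x03, 0xa9, 0x53, 0x7b]

RES = [0xe0, 0xe0, 0x25, 0xaf, 0x03, 0xa9, 0x53, 0x7b]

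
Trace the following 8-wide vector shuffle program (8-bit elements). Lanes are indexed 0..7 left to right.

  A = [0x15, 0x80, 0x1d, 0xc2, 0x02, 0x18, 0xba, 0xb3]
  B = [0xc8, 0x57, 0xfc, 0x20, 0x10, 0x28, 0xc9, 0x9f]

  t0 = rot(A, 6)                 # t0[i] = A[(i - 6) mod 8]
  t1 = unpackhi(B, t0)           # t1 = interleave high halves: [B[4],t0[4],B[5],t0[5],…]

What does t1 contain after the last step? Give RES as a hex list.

t0 = [0x1d, 0xc2, 0x02, 0x18, 0xba, 0xb3, 0x15, 0x80]
t1 = [0x10, 0xba, 0x28, 0xb3, 0xc9, 0x15, 0x9f, 0x80]

RES = [0x10, 0xba, 0x28, 0xb3, 0xc9, 0x15, 0x9f, 0x80]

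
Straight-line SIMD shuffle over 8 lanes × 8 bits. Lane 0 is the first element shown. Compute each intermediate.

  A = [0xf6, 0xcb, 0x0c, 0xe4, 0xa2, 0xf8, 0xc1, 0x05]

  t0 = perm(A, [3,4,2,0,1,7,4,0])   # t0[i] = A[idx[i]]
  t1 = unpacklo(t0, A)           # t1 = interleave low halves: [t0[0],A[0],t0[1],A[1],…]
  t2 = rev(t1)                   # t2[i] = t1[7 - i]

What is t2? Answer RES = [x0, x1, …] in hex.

  t0: e4 a2 0c f6 cb 05 a2 f6
  t1: e4 f6 a2 cb 0c 0c f6 e4
  t2: e4 f6 0c 0c cb a2 f6 e4

RES = [ 0xe4  0xf6  0x0c  0x0c  0xcb  0xa2  0xf6  0xe4 ]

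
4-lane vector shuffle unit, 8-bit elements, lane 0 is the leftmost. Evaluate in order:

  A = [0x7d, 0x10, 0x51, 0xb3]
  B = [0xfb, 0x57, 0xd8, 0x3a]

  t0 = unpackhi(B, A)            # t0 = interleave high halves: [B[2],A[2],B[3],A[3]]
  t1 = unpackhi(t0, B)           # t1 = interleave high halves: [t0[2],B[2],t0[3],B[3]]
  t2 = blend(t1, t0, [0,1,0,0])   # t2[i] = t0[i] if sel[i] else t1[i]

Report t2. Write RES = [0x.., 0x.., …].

→ t0 |d8|51|3a|b3|
→ t1 |3a|d8|b3|3a|
→ t2 |3a|51|b3|3a|

RES = [ 0x3a  0x51  0xb3  0x3a ]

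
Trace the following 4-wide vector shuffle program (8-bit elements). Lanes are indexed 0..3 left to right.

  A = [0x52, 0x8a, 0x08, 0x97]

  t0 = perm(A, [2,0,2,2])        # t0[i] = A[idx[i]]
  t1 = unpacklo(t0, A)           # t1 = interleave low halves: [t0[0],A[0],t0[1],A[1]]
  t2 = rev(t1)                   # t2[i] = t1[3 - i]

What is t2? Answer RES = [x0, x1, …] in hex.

t0 = [0x08, 0x52, 0x08, 0x08]
t1 = [0x08, 0x52, 0x52, 0x8a]
t2 = [0x8a, 0x52, 0x52, 0x08]

RES = [ 0x8a  0x52  0x52  0x08 ]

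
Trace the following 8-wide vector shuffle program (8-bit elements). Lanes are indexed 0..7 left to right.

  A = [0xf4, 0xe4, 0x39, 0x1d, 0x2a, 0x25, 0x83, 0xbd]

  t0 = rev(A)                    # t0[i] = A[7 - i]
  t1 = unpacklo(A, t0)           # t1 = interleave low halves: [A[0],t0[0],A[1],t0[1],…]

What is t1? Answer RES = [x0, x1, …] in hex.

RES = [0xf4, 0xbd, 0xe4, 0x83, 0x39, 0x25, 0x1d, 0x2a]

  t0: bd 83 25 2a 1d 39 e4 f4
  t1: f4 bd e4 83 39 25 1d 2a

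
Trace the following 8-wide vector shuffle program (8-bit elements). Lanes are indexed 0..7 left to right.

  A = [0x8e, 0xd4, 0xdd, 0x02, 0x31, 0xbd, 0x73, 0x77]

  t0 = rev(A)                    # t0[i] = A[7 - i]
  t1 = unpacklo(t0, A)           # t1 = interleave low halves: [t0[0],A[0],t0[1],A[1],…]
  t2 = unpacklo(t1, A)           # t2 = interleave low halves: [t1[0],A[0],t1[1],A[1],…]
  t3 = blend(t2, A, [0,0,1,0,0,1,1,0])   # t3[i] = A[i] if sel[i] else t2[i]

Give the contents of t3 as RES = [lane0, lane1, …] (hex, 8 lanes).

RES = [0x77, 0x8e, 0xdd, 0xd4, 0x73, 0xbd, 0x73, 0x02]

  t0: 77 73 bd 31 02 dd d4 8e
  t1: 77 8e 73 d4 bd dd 31 02
  t2: 77 8e 8e d4 73 dd d4 02
  t3: 77 8e dd d4 73 bd 73 02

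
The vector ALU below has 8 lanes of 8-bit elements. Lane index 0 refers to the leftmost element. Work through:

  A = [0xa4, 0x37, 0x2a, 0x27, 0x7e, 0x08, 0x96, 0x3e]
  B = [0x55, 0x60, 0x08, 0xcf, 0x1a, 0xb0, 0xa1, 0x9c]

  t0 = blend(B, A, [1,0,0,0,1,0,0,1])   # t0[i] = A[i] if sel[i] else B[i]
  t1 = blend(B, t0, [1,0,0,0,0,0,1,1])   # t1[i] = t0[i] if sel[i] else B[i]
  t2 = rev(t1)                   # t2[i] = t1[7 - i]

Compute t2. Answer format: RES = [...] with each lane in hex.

t0 = [0xa4, 0x60, 0x08, 0xcf, 0x7e, 0xb0, 0xa1, 0x3e]
t1 = [0xa4, 0x60, 0x08, 0xcf, 0x1a, 0xb0, 0xa1, 0x3e]
t2 = [0x3e, 0xa1, 0xb0, 0x1a, 0xcf, 0x08, 0x60, 0xa4]

RES = [ 0x3e  0xa1  0xb0  0x1a  0xcf  0x08  0x60  0xa4 ]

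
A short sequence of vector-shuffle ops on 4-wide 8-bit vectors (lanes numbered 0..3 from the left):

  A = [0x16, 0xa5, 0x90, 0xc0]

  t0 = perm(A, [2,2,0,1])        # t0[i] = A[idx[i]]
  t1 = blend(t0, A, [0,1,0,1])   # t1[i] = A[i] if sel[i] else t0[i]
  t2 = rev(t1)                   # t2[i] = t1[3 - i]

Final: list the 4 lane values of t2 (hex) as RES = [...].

RES = [ 0xc0  0x16  0xa5  0x90 ]

→ t0 |90|90|16|a5|
→ t1 |90|a5|16|c0|
→ t2 |c0|16|a5|90|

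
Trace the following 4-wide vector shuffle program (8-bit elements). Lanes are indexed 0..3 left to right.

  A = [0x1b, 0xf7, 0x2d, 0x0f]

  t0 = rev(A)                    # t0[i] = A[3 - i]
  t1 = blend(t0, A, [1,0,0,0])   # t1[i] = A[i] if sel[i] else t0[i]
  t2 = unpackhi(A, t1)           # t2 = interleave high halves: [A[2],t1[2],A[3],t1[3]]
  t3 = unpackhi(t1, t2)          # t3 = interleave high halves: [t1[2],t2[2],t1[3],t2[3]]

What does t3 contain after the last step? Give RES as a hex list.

RES = [ 0xf7  0x0f  0x1b  0x1b ]

→ t0 |0f|2d|f7|1b|
→ t1 |1b|2d|f7|1b|
→ t2 |2d|f7|0f|1b|
→ t3 |f7|0f|1b|1b|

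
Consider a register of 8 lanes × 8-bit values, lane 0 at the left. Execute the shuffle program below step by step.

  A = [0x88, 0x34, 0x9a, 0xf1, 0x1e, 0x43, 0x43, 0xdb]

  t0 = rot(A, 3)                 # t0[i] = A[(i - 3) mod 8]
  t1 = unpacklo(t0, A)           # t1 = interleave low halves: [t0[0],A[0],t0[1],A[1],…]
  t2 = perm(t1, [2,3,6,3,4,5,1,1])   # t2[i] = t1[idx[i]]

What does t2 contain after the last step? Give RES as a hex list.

  t0: 43 43 db 88 34 9a f1 1e
  t1: 43 88 43 34 db 9a 88 f1
  t2: 43 34 88 34 db 9a 88 88

RES = [ 0x43  0x34  0x88  0x34  0xdb  0x9a  0x88  0x88 ]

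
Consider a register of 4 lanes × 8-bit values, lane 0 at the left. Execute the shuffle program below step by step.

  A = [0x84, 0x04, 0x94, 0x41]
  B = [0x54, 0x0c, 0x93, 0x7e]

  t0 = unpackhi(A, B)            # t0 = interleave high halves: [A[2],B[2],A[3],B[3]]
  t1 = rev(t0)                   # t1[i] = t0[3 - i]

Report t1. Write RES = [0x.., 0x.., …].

→ t0 |94|93|41|7e|
→ t1 |7e|41|93|94|

RES = [0x7e, 0x41, 0x93, 0x94]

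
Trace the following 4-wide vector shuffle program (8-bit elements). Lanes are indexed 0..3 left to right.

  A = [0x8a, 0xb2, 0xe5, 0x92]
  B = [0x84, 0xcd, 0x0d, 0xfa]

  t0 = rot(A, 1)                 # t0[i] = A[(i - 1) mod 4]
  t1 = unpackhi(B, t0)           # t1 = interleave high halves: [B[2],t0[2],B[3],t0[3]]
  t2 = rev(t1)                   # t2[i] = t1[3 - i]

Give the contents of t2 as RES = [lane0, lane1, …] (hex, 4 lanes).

RES = [0xe5, 0xfa, 0xb2, 0x0d]

t0 = [0x92, 0x8a, 0xb2, 0xe5]
t1 = [0x0d, 0xb2, 0xfa, 0xe5]
t2 = [0xe5, 0xfa, 0xb2, 0x0d]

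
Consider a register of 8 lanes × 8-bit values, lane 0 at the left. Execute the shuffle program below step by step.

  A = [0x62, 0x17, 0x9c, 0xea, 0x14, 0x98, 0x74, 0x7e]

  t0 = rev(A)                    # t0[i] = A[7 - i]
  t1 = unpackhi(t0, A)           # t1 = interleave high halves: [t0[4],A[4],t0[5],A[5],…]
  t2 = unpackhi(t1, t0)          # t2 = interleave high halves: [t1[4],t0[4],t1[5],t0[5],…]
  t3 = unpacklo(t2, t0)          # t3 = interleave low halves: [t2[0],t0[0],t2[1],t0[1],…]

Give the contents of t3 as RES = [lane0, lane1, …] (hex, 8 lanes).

  t0: 7e 74 98 14 ea 9c 17 62
  t1: ea 14 9c 98 17 74 62 7e
  t2: 17 ea 74 9c 62 17 7e 62
  t3: 17 7e ea 74 74 98 9c 14

RES = [ 0x17  0x7e  0xea  0x74  0x74  0x98  0x9c  0x14 ]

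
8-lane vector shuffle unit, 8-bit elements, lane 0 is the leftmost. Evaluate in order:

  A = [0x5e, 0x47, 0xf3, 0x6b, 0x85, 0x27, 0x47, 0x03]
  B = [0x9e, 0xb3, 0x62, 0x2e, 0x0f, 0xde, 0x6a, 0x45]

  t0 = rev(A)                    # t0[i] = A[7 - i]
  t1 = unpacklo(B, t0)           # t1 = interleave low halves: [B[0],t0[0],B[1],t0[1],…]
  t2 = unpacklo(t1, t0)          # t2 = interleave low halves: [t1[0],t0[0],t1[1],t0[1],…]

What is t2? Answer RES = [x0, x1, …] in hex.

→ t0 |03|47|27|85|6b|f3|47|5e|
→ t1 |9e|03|b3|47|62|27|2e|85|
→ t2 |9e|03|03|47|b3|27|47|85|

RES = [ 0x9e  0x03  0x03  0x47  0xb3  0x27  0x47  0x85 ]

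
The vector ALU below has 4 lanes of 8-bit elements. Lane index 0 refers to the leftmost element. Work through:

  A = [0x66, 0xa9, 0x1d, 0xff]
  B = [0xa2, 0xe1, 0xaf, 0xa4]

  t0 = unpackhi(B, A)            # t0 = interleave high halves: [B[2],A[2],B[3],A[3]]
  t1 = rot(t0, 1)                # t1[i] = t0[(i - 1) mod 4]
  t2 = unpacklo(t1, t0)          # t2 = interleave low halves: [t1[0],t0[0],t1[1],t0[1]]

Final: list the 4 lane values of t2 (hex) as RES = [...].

RES = [ 0xff  0xaf  0xaf  0x1d ]

→ t0 |af|1d|a4|ff|
→ t1 |ff|af|1d|a4|
→ t2 |ff|af|af|1d|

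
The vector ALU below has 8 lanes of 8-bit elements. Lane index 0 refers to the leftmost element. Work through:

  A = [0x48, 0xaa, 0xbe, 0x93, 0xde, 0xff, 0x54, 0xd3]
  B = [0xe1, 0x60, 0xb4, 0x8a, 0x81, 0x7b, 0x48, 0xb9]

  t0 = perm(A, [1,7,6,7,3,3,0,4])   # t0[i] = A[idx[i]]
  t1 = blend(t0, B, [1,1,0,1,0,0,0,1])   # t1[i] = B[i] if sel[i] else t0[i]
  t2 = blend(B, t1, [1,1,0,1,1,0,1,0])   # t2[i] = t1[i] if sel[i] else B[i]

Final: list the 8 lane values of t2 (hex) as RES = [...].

RES = [ 0xe1  0x60  0xb4  0x8a  0x93  0x7b  0x48  0xb9 ]

t0 = [0xaa, 0xd3, 0x54, 0xd3, 0x93, 0x93, 0x48, 0xde]
t1 = [0xe1, 0x60, 0x54, 0x8a, 0x93, 0x93, 0x48, 0xb9]
t2 = [0xe1, 0x60, 0xb4, 0x8a, 0x93, 0x7b, 0x48, 0xb9]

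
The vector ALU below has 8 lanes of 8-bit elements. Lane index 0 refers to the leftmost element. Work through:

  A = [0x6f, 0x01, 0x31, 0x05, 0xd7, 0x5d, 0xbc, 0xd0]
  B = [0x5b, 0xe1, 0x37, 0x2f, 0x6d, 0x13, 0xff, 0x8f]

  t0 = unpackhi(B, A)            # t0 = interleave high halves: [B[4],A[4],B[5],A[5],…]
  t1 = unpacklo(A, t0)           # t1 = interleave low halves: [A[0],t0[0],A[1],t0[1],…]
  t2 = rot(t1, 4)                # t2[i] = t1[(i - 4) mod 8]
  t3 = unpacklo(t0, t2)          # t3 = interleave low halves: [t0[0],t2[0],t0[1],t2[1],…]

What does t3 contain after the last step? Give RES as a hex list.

RES = [ 0x6d  0x31  0xd7  0x13  0x13  0x05  0x5d  0x5d ]

  t0: 6d d7 13 5d ff bc 8f d0
  t1: 6f 6d 01 d7 31 13 05 5d
  t2: 31 13 05 5d 6f 6d 01 d7
  t3: 6d 31 d7 13 13 05 5d 5d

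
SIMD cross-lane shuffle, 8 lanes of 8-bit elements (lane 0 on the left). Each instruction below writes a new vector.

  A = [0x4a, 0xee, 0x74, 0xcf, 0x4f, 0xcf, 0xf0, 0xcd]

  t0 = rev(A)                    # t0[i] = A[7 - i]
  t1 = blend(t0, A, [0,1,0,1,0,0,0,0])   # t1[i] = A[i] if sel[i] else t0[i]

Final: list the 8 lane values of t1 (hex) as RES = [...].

→ t0 |cd|f0|cf|4f|cf|74|ee|4a|
→ t1 |cd|ee|cf|cf|cf|74|ee|4a|

RES = [0xcd, 0xee, 0xcf, 0xcf, 0xcf, 0x74, 0xee, 0x4a]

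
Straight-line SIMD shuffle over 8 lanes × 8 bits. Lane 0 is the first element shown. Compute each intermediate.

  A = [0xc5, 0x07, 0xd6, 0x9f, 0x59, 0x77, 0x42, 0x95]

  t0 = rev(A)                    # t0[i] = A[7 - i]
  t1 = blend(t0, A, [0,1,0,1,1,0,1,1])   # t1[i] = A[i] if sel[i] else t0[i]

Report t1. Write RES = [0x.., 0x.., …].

RES = [ 0x95  0x07  0x77  0x9f  0x59  0xd6  0x42  0x95 ]

  t0: 95 42 77 59 9f d6 07 c5
  t1: 95 07 77 9f 59 d6 42 95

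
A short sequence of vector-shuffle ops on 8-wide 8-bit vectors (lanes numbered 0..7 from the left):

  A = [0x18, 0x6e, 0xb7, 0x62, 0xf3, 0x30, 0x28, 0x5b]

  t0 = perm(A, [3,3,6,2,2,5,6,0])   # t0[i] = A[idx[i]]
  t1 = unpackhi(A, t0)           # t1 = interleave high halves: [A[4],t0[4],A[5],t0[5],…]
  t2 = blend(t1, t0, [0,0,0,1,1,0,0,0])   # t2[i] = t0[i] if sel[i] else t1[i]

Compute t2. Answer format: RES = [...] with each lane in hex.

RES = [0xf3, 0xb7, 0x30, 0xb7, 0xb7, 0x28, 0x5b, 0x18]

  t0: 62 62 28 b7 b7 30 28 18
  t1: f3 b7 30 30 28 28 5b 18
  t2: f3 b7 30 b7 b7 28 5b 18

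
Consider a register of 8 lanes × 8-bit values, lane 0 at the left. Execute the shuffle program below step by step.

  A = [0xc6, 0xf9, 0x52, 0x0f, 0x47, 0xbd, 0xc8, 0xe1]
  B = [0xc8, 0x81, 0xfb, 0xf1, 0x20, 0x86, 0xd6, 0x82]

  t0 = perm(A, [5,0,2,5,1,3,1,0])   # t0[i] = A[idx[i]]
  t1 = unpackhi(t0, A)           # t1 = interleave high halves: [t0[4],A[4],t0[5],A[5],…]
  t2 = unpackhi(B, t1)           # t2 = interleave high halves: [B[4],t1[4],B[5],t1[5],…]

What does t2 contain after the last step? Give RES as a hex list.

→ t0 |bd|c6|52|bd|f9|0f|f9|c6|
→ t1 |f9|47|0f|bd|f9|c8|c6|e1|
→ t2 |20|f9|86|c8|d6|c6|82|e1|

RES = [0x20, 0xf9, 0x86, 0xc8, 0xd6, 0xc6, 0x82, 0xe1]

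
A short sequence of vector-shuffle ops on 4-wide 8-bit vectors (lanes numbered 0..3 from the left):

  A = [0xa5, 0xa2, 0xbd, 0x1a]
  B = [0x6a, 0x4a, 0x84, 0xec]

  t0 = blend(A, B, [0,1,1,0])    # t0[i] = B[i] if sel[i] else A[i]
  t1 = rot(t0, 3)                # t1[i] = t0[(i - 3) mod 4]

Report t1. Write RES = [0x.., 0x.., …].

t0 = [0xa5, 0x4a, 0x84, 0x1a]
t1 = [0x4a, 0x84, 0x1a, 0xa5]

RES = [0x4a, 0x84, 0x1a, 0xa5]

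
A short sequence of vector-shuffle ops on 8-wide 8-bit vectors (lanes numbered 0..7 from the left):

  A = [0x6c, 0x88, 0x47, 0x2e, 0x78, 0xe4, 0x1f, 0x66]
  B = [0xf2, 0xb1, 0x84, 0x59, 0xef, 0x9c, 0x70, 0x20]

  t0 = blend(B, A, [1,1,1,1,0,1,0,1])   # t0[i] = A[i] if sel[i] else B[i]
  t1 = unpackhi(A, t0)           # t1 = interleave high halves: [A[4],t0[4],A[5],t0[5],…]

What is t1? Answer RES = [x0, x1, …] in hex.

RES = [0x78, 0xef, 0xe4, 0xe4, 0x1f, 0x70, 0x66, 0x66]

  t0: 6c 88 47 2e ef e4 70 66
  t1: 78 ef e4 e4 1f 70 66 66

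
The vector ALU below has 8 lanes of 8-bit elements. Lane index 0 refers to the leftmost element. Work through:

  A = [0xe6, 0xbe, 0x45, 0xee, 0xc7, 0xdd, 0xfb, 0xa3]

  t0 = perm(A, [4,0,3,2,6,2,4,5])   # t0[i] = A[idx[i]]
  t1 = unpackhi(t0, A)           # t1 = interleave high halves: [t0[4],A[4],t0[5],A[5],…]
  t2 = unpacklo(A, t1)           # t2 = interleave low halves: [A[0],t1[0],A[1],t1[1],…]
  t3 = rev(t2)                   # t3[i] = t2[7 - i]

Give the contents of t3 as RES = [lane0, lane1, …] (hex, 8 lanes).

RES = [ 0xdd  0xee  0x45  0x45  0xc7  0xbe  0xfb  0xe6 ]

  t0: c7 e6 ee 45 fb 45 c7 dd
  t1: fb c7 45 dd c7 fb dd a3
  t2: e6 fb be c7 45 45 ee dd
  t3: dd ee 45 45 c7 be fb e6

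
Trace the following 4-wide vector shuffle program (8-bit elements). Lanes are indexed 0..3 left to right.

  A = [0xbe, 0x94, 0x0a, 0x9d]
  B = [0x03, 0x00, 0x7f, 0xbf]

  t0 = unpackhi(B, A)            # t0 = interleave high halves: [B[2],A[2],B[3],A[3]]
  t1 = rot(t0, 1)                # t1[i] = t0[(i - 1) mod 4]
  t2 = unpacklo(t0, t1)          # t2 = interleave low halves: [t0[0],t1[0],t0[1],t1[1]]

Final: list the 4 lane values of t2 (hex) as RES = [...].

RES = [ 0x7f  0x9d  0x0a  0x7f ]

t0 = [0x7f, 0x0a, 0xbf, 0x9d]
t1 = [0x9d, 0x7f, 0x0a, 0xbf]
t2 = [0x7f, 0x9d, 0x0a, 0x7f]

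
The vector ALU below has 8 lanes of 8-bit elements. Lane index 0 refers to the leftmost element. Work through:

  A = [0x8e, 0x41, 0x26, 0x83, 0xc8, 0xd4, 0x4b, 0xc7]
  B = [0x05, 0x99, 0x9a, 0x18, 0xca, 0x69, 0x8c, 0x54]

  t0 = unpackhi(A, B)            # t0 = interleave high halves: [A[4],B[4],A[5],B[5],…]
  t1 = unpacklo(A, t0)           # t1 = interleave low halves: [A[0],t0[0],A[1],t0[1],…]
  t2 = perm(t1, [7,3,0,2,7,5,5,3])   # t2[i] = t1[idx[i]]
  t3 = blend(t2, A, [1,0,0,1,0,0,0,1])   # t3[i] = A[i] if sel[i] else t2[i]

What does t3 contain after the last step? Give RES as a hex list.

→ t0 |c8|ca|d4|69|4b|8c|c7|54|
→ t1 |8e|c8|41|ca|26|d4|83|69|
→ t2 |69|ca|8e|41|69|d4|d4|ca|
→ t3 |8e|ca|8e|83|69|d4|d4|c7|

RES = [ 0x8e  0xca  0x8e  0x83  0x69  0xd4  0xd4  0xc7 ]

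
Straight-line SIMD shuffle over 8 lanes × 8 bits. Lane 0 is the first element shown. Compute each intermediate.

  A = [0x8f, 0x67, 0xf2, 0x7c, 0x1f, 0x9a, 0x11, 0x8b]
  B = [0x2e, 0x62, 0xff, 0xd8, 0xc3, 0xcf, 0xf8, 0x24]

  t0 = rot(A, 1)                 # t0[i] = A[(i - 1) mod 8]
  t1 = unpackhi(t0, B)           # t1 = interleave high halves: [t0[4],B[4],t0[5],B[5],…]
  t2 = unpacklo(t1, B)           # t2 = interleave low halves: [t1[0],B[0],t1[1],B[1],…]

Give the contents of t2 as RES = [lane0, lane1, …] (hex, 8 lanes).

RES = [ 0x7c  0x2e  0xc3  0x62  0x1f  0xff  0xcf  0xd8 ]

  t0: 8b 8f 67 f2 7c 1f 9a 11
  t1: 7c c3 1f cf 9a f8 11 24
  t2: 7c 2e c3 62 1f ff cf d8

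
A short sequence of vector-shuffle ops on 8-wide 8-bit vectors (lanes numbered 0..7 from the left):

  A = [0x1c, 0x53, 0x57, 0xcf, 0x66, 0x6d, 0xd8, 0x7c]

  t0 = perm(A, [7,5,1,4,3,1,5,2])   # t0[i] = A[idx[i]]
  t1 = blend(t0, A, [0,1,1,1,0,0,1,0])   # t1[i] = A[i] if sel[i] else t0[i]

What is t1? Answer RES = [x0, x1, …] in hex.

→ t0 |7c|6d|53|66|cf|53|6d|57|
→ t1 |7c|53|57|cf|cf|53|d8|57|

RES = [0x7c, 0x53, 0x57, 0xcf, 0xcf, 0x53, 0xd8, 0x57]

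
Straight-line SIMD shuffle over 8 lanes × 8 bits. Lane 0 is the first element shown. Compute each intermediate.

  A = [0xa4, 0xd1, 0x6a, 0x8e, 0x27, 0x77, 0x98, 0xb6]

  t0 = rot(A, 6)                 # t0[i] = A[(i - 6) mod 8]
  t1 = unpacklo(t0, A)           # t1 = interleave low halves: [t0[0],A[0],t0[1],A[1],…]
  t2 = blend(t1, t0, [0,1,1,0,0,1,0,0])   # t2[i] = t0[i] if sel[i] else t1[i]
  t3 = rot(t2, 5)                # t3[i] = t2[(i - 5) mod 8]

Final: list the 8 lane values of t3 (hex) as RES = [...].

RES = [0xd1, 0x27, 0xb6, 0x77, 0x8e, 0x6a, 0x8e, 0x27]

  t0: 6a 8e 27 77 98 b6 a4 d1
  t1: 6a a4 8e d1 27 6a 77 8e
  t2: 6a 8e 27 d1 27 b6 77 8e
  t3: d1 27 b6 77 8e 6a 8e 27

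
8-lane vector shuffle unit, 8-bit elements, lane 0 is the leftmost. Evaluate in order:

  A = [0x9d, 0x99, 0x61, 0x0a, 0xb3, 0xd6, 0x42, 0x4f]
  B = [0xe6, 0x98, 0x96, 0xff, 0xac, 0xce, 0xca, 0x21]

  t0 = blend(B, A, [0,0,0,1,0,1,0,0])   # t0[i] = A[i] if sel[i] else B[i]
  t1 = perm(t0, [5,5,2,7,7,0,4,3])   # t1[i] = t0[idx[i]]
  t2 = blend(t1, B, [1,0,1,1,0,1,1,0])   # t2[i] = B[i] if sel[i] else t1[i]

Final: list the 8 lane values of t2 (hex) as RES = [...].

RES = [ 0xe6  0xd6  0x96  0xff  0x21  0xce  0xca  0x0a ]

→ t0 |e6|98|96|0a|ac|d6|ca|21|
→ t1 |d6|d6|96|21|21|e6|ac|0a|
→ t2 |e6|d6|96|ff|21|ce|ca|0a|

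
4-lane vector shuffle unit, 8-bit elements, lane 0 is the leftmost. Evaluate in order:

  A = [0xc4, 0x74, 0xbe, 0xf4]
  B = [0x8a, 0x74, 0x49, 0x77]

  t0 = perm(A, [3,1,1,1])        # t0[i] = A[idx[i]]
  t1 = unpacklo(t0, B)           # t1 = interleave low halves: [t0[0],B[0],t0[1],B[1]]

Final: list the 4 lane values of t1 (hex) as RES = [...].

t0 = [0xf4, 0x74, 0x74, 0x74]
t1 = [0xf4, 0x8a, 0x74, 0x74]

RES = [ 0xf4  0x8a  0x74  0x74 ]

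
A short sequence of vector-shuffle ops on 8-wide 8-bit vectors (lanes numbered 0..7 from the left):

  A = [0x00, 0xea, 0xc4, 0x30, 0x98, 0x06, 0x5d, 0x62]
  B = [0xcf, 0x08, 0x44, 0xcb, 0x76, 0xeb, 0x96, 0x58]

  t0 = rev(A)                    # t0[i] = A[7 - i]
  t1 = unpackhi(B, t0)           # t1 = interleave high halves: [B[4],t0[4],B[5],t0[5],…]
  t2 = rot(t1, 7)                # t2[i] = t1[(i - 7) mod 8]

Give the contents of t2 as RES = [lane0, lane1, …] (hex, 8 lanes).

RES = [0x30, 0xeb, 0xc4, 0x96, 0xea, 0x58, 0x00, 0x76]

  t0: 62 5d 06 98 30 c4 ea 00
  t1: 76 30 eb c4 96 ea 58 00
  t2: 30 eb c4 96 ea 58 00 76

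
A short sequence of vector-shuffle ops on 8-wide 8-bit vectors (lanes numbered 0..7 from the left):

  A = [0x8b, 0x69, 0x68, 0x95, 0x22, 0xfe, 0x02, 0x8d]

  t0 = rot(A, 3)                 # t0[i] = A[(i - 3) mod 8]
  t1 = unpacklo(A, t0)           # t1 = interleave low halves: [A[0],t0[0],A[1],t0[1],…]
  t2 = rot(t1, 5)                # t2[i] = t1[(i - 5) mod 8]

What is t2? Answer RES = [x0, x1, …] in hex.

→ t0 |fe|02|8d|8b|69|68|95|22|
→ t1 |8b|fe|69|02|68|8d|95|8b|
→ t2 |02|68|8d|95|8b|8b|fe|69|

RES = [ 0x02  0x68  0x8d  0x95  0x8b  0x8b  0xfe  0x69 ]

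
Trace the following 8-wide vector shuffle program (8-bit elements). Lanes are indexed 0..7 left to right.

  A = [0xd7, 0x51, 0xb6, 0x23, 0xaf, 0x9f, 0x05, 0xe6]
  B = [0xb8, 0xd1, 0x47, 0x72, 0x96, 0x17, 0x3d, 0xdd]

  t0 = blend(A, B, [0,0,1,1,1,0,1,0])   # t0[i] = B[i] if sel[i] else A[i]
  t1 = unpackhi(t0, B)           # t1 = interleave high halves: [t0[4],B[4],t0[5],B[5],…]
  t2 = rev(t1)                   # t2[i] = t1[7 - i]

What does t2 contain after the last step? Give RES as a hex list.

t0 = [0xd7, 0x51, 0x47, 0x72, 0x96, 0x9f, 0x3d, 0xe6]
t1 = [0x96, 0x96, 0x9f, 0x17, 0x3d, 0x3d, 0xe6, 0xdd]
t2 = [0xdd, 0xe6, 0x3d, 0x3d, 0x17, 0x9f, 0x96, 0x96]

RES = [0xdd, 0xe6, 0x3d, 0x3d, 0x17, 0x9f, 0x96, 0x96]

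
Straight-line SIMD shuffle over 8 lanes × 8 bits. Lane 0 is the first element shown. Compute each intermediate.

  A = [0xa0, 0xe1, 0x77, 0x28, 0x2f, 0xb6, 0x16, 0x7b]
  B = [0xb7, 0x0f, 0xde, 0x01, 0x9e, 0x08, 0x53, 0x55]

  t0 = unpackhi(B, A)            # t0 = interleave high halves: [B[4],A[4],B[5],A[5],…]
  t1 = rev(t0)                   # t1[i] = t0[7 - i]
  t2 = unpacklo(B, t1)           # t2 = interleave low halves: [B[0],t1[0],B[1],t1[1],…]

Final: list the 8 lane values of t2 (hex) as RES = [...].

→ t0 |9e|2f|08|b6|53|16|55|7b|
→ t1 |7b|55|16|53|b6|08|2f|9e|
→ t2 |b7|7b|0f|55|de|16|01|53|

RES = [ 0xb7  0x7b  0x0f  0x55  0xde  0x16  0x01  0x53 ]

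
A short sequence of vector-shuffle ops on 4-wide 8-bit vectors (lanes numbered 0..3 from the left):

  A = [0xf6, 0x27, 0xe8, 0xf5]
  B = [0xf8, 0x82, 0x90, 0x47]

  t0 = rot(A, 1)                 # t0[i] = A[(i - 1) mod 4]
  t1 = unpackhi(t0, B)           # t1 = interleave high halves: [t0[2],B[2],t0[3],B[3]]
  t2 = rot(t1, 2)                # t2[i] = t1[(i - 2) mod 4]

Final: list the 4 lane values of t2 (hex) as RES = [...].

t0 = [0xf5, 0xf6, 0x27, 0xe8]
t1 = [0x27, 0x90, 0xe8, 0x47]
t2 = [0xe8, 0x47, 0x27, 0x90]

RES = [ 0xe8  0x47  0x27  0x90 ]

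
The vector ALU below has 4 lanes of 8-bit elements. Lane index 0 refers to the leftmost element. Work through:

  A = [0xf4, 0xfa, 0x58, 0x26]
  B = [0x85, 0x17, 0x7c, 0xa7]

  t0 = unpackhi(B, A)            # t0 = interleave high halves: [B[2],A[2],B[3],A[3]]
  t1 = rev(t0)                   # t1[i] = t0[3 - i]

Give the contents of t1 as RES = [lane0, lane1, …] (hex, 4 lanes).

RES = [ 0x26  0xa7  0x58  0x7c ]

t0 = [0x7c, 0x58, 0xa7, 0x26]
t1 = [0x26, 0xa7, 0x58, 0x7c]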